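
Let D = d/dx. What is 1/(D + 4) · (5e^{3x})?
\frac{5 e^{3 x}}{7}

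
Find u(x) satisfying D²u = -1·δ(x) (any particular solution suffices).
-\frac{|x|}{2}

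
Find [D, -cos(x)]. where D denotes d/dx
\sin{\left(x \right)}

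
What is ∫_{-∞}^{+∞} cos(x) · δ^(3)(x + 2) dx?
\sin{\left(2 \right)}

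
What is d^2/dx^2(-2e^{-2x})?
- 8 e^{- 2 x}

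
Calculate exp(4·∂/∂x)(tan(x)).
\tan{\left(x + 4 \right)}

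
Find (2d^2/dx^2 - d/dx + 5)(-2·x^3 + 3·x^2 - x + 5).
- 10 x^{3} + 21 x^{2} - 35 x + 38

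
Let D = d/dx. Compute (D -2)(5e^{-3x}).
- 25 e^{- 3 x}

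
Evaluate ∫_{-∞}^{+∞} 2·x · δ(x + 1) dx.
-2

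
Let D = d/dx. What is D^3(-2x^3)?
-12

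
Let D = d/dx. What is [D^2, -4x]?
-8D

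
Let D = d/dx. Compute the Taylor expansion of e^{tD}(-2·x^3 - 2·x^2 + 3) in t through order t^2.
- t^{2} \left(6 x + 2\right) - 2 t x \left(3 x + 2\right) - 2 x^{3} - 2 x^{2} + 3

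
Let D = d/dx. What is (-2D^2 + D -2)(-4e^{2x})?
32 e^{2 x}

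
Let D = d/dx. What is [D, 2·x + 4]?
2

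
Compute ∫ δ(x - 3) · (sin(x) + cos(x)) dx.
\cos{\left(3 \right)} + \sin{\left(3 \right)}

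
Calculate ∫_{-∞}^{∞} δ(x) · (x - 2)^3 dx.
-8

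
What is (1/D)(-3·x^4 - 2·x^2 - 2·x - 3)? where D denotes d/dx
- \frac{3 x^{5}}{5} - \frac{2 x^{3}}{3} - x^{2} - 3 x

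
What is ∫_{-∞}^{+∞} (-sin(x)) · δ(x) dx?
0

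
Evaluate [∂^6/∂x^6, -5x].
-30\frac{d^{5}}{dx^{5}}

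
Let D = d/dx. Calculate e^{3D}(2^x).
2^{x + 3}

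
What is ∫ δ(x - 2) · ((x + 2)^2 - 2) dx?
14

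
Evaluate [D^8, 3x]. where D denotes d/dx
24D^{7}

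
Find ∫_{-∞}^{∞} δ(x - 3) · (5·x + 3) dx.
18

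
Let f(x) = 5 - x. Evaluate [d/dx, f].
-1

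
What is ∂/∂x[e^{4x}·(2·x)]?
\left(8 x + 2\right) e^{4 x}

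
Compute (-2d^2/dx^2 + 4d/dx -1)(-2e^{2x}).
2 e^{2 x}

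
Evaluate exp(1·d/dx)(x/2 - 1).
\frac{x}{2} - \frac{1}{2}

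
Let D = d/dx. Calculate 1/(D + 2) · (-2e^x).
- \frac{2 e^{x}}{3}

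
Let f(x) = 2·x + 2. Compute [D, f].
2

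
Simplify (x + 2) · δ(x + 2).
0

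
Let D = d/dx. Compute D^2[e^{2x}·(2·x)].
8 \left(x + 1\right) e^{2 x}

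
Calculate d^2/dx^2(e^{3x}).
9 e^{3 x}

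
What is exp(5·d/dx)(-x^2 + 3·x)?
- x^{2} - 7 x - 10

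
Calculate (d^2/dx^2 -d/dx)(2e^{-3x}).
24 e^{- 3 x}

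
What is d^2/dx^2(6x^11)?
660 x^{9}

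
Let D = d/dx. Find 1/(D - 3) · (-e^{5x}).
- \frac{e^{5 x}}{2}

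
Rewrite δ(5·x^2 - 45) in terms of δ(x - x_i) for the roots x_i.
\frac{\delta(x - 3) + \delta(x + 3)}{30}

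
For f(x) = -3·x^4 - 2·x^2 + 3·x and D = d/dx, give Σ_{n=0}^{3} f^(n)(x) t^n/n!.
- 12 t^{3} x - t^{2} \left(18 x^{2} + 2\right) - t \left(12 x^{3} + 4 x - 3\right) - 3 x^{4} - 2 x^{2} + 3 x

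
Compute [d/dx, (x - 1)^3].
3 \left(x - 1\right)^{2}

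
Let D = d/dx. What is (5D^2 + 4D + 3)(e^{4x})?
99 e^{4 x}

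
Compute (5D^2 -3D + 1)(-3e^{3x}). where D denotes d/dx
- 111 e^{3 x}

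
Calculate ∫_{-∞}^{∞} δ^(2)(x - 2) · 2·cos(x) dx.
- 2 \cos{\left(2 \right)}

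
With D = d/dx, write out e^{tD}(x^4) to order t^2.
x^{2} \left(6 t^{2} + 4 t x + x^{2}\right)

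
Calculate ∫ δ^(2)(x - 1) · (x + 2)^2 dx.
2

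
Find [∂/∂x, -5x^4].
- 20 x^{3}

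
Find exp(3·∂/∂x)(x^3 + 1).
x^{3} + 9 x^{2} + 27 x + 28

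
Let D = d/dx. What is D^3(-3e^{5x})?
- 375 e^{5 x}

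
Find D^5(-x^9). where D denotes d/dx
- 15120 x^{4}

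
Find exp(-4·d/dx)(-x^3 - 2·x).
- x^{3} + 12 x^{2} - 50 x + 72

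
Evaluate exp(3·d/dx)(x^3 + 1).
x^{3} + 9 x^{2} + 27 x + 28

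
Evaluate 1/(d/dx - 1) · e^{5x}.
\frac{e^{5 x}}{4}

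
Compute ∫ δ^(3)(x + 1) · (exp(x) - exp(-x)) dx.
- 2 \cosh{\left(1 \right)}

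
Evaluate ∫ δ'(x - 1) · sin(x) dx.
- \cos{\left(1 \right)}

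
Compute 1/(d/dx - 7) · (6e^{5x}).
- 3 e^{5 x}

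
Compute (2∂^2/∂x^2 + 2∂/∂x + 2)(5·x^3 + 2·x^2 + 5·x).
10 x^{3} + 34 x^{2} + 78 x + 18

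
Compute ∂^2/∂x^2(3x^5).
60 x^{3}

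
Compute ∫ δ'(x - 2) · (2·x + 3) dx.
-2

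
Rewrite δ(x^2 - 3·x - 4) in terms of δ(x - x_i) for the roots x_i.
\frac{\delta(x - 4) + \delta(x + 1)}{5}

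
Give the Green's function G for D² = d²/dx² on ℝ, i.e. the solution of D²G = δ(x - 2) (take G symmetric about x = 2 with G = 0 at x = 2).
\frac{|x - 2|}{2}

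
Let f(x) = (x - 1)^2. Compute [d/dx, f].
2 x - 2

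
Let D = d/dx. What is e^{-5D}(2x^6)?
2 x^{6} - 60 x^{5} + 750 x^{4} - 5000 x^{3} + 18750 x^{2} - 37500 x + 31250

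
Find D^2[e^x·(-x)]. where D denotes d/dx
\left(- x - 2\right) e^{x}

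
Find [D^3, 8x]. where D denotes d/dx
24D^{2}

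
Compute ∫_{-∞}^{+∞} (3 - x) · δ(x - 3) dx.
0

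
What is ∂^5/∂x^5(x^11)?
55440 x^{6}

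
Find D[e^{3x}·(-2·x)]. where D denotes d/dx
\left(- 6 x - 2\right) e^{3 x}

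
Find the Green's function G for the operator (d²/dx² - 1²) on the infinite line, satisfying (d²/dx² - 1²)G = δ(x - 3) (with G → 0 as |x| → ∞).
-\frac{e^{-|x - 3|}}{2}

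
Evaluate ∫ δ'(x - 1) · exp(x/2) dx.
- \frac{e^{\frac{1}{2}}}{2}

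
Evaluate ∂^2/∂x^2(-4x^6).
- 120 x^{4}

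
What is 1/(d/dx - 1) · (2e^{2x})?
2 e^{2 x}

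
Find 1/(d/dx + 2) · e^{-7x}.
- \frac{e^{- 7 x}}{5}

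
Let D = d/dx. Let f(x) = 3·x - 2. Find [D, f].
3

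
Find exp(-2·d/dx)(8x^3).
8 x^{3} - 48 x^{2} + 96 x - 64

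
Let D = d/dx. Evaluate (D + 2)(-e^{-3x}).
e^{- 3 x}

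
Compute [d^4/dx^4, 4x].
16\frac{d^{3}}{dx^{3}}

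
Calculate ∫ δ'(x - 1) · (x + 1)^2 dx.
-4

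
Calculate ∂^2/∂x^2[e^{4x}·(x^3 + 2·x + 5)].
\left(16 x^{3} + 24 x^{2} + 38 x + 96\right) e^{4 x}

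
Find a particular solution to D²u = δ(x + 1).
\frac{|x + 1|}{2}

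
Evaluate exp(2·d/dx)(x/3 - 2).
\frac{x}{3} - \frac{4}{3}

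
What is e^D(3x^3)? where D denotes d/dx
3 x^{3} + 9 x^{2} + 9 x + 3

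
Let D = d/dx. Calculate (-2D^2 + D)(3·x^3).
9 x \left(x - 4\right)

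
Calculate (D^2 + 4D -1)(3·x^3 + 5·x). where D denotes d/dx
- 3 x^{3} + 36 x^{2} + 13 x + 20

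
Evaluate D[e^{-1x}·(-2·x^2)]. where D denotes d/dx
2 x \left(x - 2\right) e^{- x}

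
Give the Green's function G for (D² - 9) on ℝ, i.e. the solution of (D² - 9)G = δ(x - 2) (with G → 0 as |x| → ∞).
-\frac{e^{-3|x - 2|}}{6}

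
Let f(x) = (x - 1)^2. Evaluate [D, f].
2 x - 2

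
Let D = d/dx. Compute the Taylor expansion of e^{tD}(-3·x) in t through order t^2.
- 3 t - 3 x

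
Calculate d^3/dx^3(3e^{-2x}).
- 24 e^{- 2 x}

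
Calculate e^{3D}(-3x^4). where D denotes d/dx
- 3 x^{4} - 36 x^{3} - 162 x^{2} - 324 x - 243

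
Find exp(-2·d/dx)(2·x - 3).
2 x - 7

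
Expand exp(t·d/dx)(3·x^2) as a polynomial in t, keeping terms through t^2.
3 t^{2} + 6 t x + 3 x^{2}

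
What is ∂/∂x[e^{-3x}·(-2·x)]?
2 \left(3 x - 1\right) e^{- 3 x}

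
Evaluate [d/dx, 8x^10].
80 x^{9}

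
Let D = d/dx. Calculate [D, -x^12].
- 12 x^{11}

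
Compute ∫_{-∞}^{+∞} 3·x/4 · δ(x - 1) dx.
\frac{3}{4}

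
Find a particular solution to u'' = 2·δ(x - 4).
|x - 4|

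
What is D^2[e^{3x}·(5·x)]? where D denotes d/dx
\left(45 x + 30\right) e^{3 x}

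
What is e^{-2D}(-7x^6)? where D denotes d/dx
- 7 x^{6} + 84 x^{5} - 420 x^{4} + 1120 x^{3} - 1680 x^{2} + 1344 x - 448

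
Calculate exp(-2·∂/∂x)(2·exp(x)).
2 e^{x - 2}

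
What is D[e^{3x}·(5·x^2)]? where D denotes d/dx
5 x \left(3 x + 2\right) e^{3 x}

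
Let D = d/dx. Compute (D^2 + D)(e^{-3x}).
6 e^{- 3 x}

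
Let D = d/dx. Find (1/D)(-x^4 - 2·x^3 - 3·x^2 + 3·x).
- \frac{x^{5}}{5} - \frac{x^{4}}{2} - x^{3} + \frac{3 x^{2}}{2}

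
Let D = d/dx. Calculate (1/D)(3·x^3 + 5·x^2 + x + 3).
\frac{3 x^{4}}{4} + \frac{5 x^{3}}{3} + \frac{x^{2}}{2} + 3 x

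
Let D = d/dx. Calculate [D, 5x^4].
20 x^{3}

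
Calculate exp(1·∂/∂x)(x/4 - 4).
\frac{x}{4} - \frac{15}{4}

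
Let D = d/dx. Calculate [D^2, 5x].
10D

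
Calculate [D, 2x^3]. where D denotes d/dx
6 x^{2}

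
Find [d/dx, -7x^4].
- 28 x^{3}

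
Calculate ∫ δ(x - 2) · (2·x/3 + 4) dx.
\frac{16}{3}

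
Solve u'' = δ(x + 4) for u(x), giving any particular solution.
\frac{|x + 4|}{2}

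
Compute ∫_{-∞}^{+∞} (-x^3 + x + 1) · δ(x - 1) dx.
1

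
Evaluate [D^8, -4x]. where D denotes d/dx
-32D^{7}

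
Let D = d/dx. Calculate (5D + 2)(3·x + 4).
6 x + 23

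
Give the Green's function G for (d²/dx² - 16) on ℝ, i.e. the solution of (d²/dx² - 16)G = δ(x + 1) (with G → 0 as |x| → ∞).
-\frac{e^{-4|x + 1|}}{8}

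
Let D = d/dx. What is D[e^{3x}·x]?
\left(3 x + 1\right) e^{3 x}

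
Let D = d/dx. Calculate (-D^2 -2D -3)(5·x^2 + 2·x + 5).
- 15 x^{2} - 26 x - 29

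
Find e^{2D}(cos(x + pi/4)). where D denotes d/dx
\cos{\left(x + \frac{\pi}{4} + 2 \right)}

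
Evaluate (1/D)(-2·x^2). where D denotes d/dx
- \frac{2 x^{3}}{3}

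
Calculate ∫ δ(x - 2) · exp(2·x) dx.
e^{4}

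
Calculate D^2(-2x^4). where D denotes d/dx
- 24 x^{2}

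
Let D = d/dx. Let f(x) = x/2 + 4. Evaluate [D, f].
\frac{1}{2}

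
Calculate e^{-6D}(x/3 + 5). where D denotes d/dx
\frac{x}{3} + 3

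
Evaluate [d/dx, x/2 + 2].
\frac{1}{2}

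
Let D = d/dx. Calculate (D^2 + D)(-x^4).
4 x^{2} \left(- x - 3\right)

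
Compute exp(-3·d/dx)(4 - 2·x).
10 - 2 x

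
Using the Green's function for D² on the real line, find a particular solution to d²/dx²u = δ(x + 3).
\frac{|x + 3|}{2}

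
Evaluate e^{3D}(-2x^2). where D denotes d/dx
- 2 x^{2} - 12 x - 18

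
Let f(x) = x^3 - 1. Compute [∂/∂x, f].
3 x^{2}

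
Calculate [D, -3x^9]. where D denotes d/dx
- 27 x^{8}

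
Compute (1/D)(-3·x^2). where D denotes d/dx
- x^{3}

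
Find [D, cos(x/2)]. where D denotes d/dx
- \frac{\sin{\left(\frac{x}{2} \right)}}{2}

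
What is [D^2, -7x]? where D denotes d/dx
-14D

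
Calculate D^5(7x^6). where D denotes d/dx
5040 x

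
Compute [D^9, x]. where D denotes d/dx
9D^{8}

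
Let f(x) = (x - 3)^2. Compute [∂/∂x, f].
2 x - 6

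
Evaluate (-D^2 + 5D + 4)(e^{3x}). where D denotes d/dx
10 e^{3 x}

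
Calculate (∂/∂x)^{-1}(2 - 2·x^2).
- \frac{2 x^{3}}{3} + 2 x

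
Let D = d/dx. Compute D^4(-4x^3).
0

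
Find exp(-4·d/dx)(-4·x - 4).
12 - 4 x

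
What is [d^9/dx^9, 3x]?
27\frac{d^{8}}{dx^{8}}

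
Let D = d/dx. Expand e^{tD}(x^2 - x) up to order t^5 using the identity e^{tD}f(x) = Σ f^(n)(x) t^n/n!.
t^{2} + t \left(2 x - 1\right) + x^{2} - x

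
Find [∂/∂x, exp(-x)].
- e^{- x}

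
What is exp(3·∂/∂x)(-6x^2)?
- 6 x^{2} - 36 x - 54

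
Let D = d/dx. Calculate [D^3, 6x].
18D^{2}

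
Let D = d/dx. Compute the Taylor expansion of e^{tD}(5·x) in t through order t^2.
5 t + 5 x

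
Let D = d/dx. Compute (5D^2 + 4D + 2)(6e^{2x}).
180 e^{2 x}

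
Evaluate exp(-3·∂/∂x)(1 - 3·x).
10 - 3 x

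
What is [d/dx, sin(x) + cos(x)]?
- \sin{\left(x \right)} + \cos{\left(x \right)}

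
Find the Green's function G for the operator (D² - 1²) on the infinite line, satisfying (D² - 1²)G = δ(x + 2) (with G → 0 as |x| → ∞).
-\frac{e^{-|x + 2|}}{2}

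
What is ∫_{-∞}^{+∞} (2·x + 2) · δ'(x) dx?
-2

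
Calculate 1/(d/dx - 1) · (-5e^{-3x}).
\frac{5 e^{- 3 x}}{4}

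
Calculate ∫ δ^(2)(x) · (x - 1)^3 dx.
-6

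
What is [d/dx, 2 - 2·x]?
-2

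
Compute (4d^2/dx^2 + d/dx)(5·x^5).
25 x^{3} \left(x + 16\right)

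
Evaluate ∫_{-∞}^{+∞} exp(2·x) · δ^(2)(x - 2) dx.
4 e^{4}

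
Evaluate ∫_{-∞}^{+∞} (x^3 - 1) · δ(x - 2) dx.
7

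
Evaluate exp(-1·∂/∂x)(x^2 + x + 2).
x^{2} - x + 2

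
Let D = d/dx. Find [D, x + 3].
1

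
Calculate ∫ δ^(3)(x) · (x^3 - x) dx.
-6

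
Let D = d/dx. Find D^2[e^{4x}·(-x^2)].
\left(- 16 x^{2} - 16 x - 2\right) e^{4 x}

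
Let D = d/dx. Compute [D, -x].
-1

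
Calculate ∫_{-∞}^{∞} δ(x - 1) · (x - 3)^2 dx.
4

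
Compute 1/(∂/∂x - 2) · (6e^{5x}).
2 e^{5 x}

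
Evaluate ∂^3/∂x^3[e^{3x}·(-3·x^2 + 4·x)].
\left(- 81 x^{2} - 54 x + 54\right) e^{3 x}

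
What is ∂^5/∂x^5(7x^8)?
47040 x^{3}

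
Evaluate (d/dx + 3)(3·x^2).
3 x \left(3 x + 2\right)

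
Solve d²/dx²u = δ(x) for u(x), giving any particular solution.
\frac{|x|}{2}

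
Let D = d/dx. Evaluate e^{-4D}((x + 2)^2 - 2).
x^{2} - 4 x + 2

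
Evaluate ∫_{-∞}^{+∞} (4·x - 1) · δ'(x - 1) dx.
-4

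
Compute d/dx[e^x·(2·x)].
2 \left(x + 1\right) e^{x}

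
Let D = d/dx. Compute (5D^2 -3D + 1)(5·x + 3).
5 x - 12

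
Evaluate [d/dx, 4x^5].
20 x^{4}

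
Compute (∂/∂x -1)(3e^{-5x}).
- 18 e^{- 5 x}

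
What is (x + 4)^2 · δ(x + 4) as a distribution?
0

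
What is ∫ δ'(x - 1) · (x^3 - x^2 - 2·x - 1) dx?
1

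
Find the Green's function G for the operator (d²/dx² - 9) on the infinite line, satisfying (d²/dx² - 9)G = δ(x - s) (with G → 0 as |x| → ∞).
-\frac{e^{-3|x-s|}}{6}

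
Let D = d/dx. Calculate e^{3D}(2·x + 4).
2 x + 10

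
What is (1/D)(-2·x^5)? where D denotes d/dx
- \frac{x^{6}}{3}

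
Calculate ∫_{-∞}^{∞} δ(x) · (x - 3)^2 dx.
9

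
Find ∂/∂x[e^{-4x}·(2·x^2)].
4 x \left(1 - 2 x\right) e^{- 4 x}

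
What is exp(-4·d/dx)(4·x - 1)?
4 x - 17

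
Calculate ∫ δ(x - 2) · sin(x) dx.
\sin{\left(2 \right)}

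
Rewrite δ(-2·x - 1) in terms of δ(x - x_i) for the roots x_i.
\frac{\delta(x + 1/2)}{2}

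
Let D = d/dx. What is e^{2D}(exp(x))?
e^{x + 2}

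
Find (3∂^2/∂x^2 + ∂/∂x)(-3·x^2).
- 6 x - 18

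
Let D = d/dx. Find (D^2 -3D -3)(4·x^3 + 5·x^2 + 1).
- 12 x^{3} - 51 x^{2} - 6 x + 7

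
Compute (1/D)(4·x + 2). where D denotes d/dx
2 x^{2} + 2 x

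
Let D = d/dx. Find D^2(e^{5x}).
25 e^{5 x}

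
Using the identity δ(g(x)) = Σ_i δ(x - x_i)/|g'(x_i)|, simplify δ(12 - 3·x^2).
\frac{\delta(x - 2) + \delta(x + 2)}{12}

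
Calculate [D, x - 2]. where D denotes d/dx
1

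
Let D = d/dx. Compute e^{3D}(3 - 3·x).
- 3 x - 6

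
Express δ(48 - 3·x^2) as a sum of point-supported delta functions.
\frac{\delta(x - 4) + \delta(x + 4)}{24}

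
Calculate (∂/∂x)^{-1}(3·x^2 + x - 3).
x^{3} + \frac{x^{2}}{2} - 3 x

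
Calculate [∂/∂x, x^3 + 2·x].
3 x^{2} + 2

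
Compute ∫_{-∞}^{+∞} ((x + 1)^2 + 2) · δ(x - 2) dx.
11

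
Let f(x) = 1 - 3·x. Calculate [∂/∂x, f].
-3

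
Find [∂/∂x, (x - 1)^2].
2 x - 2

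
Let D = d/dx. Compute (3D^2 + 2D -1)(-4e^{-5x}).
- 256 e^{- 5 x}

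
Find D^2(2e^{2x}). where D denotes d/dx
8 e^{2 x}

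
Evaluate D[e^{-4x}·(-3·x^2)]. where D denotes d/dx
6 x \left(2 x - 1\right) e^{- 4 x}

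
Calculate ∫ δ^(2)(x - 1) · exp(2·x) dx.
4 e^{2}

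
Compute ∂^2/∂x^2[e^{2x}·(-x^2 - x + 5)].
\left(- 4 x^{2} - 12 x + 14\right) e^{2 x}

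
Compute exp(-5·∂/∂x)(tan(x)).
\tan{\left(x - 5 \right)}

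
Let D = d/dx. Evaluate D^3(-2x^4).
- 48 x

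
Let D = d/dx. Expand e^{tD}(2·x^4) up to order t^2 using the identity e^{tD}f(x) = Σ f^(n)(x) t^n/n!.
2 x^{2} \left(6 t^{2} + 4 t x + x^{2}\right)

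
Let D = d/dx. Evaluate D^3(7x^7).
1470 x^{4}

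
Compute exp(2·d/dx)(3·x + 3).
3 x + 9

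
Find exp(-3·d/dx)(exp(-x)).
e^{3 - x}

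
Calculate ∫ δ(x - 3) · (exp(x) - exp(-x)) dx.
2 \sinh{\left(3 \right)}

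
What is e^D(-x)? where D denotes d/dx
- x - 1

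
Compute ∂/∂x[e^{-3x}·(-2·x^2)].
2 x \left(3 x - 2\right) e^{- 3 x}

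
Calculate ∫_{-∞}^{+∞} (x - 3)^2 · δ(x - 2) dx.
1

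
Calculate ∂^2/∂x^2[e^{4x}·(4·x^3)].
8 x \left(8 x^{2} + 12 x + 3\right) e^{4 x}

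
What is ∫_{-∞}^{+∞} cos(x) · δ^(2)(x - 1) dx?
- \cos{\left(1 \right)}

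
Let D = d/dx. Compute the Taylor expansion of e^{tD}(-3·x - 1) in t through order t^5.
- 3 t - 3 x - 1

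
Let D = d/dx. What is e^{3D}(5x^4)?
5 x^{4} + 60 x^{3} + 270 x^{2} + 540 x + 405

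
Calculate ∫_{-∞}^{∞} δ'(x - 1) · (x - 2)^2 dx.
2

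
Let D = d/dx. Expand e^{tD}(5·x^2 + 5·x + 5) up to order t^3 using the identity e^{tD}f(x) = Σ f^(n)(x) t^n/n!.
5 t^{2} + 5 t \left(2 x + 1\right) + 5 x^{2} + 5 x + 5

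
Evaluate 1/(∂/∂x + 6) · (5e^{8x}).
\frac{5 e^{8 x}}{14}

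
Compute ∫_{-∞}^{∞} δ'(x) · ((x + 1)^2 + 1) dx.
-2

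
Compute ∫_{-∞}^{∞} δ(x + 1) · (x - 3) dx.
-4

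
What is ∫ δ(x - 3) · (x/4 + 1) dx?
\frac{7}{4}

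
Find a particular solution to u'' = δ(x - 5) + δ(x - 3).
\frac{|x - 5|}{2} + \frac{|x - 3|}{2}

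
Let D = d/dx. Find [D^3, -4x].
-12D^{2}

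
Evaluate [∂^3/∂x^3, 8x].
24\frac{d^{2}}{dx^{2}}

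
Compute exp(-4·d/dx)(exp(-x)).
e^{4 - x}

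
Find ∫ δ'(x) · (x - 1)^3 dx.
-3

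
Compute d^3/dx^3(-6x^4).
- 144 x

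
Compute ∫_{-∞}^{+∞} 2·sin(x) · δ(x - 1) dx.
2 \sin{\left(1 \right)}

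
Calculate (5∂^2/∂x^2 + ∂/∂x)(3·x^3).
9 x \left(x + 10\right)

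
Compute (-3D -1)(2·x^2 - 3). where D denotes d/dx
- 2 x^{2} - 12 x + 3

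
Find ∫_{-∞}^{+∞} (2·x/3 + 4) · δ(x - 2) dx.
\frac{16}{3}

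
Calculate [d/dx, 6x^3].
18 x^{2}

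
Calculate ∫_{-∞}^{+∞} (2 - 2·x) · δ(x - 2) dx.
-2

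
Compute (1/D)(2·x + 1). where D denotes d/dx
x^{2} + x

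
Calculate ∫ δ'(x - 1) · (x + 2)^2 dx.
-6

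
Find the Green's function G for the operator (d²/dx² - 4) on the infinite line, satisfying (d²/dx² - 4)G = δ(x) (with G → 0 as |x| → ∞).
-\frac{e^{-2|x|}}{4}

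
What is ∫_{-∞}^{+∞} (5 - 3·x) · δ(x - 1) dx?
2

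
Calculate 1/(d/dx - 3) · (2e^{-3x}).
- \frac{e^{- 3 x}}{3}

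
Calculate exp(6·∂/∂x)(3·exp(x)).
3 e^{x + 6}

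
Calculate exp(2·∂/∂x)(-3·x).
- 3 x - 6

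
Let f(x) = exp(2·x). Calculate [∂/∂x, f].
2 e^{2 x}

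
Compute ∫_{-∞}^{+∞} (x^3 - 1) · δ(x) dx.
-1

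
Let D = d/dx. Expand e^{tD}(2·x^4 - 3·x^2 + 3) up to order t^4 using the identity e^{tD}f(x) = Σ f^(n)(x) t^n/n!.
2 t^{4} + 8 t^{3} x + t^{2} \left(12 x^{2} - 3\right) + 2 t x \left(4 x^{2} - 3\right) + 2 x^{4} - 3 x^{2} + 3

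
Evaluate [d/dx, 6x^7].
42 x^{6}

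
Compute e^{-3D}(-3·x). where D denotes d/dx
9 - 3 x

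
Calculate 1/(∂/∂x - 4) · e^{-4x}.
- \frac{e^{- 4 x}}{8}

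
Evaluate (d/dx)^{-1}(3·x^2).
x^{3}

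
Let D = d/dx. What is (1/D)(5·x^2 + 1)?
\frac{5 x^{3}}{3} + x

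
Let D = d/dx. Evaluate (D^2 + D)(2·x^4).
8 x^{2} \left(x + 3\right)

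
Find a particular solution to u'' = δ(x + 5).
\frac{|x + 5|}{2}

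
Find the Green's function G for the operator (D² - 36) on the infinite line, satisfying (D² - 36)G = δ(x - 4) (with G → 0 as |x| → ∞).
-\frac{e^{-6|x - 4|}}{12}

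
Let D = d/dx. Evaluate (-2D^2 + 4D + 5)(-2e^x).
- 14 e^{x}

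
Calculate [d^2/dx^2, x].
2\frac{d}{dx}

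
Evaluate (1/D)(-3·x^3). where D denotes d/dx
- \frac{3 x^{4}}{4}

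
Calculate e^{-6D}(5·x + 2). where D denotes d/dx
5 x - 28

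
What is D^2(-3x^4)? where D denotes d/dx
- 36 x^{2}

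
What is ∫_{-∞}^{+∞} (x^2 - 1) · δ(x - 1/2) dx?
- \frac{3}{4}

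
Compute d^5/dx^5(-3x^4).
0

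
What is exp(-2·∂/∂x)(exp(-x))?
e^{2 - x}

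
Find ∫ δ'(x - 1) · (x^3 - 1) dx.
-3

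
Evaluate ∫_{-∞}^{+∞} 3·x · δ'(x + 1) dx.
-3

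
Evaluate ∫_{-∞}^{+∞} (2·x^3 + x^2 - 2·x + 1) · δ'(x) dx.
2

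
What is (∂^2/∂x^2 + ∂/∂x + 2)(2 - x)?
3 - 2 x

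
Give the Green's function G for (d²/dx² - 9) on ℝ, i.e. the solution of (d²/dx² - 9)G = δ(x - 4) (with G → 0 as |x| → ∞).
-\frac{e^{-3|x - 4|}}{6}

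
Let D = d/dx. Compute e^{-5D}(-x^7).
- x^{7} + 35 x^{6} - 525 x^{5} + 4375 x^{4} - 21875 x^{3} + 65625 x^{2} - 109375 x + 78125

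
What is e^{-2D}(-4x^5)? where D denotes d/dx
- 4 x^{5} + 40 x^{4} - 160 x^{3} + 320 x^{2} - 320 x + 128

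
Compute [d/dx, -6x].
-6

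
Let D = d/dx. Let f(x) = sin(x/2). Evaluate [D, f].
\frac{\cos{\left(\frac{x}{2} \right)}}{2}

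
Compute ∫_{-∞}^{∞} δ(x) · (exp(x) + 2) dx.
3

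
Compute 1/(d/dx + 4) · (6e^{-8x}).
- \frac{3 e^{- 8 x}}{2}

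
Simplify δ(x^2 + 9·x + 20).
\frac{\delta(x + 5) + \delta(x + 4)}{1}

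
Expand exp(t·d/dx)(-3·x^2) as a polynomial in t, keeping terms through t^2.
- 3 t^{2} - 6 t x - 3 x^{2}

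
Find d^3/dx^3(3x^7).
630 x^{4}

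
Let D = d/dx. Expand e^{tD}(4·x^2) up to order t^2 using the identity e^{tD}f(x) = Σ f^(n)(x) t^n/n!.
4 t^{2} + 8 t x + 4 x^{2}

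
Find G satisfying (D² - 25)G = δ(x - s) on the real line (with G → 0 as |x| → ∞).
-\frac{e^{-5|x-s|}}{10}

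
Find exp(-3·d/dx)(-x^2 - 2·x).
- x^{2} + 4 x - 3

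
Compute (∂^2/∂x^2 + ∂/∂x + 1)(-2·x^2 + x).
- 2 x^{2} - 3 x - 3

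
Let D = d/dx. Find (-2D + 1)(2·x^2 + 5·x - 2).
2 x^{2} - 3 x - 12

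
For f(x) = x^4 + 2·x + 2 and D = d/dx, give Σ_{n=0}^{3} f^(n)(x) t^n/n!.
4 t^{3} x + 6 t^{2} x^{2} + 2 t \left(2 x^{3} + 1\right) + x^{4} + 2 x + 2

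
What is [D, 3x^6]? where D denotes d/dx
18 x^{5}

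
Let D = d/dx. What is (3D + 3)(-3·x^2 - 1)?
- 9 x^{2} - 18 x - 3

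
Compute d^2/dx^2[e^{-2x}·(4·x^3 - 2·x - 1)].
4 \left(4 x^{3} - 12 x^{2} + 4 x + 1\right) e^{- 2 x}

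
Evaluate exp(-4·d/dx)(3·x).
3 x - 12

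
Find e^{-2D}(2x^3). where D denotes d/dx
2 x^{3} - 12 x^{2} + 24 x - 16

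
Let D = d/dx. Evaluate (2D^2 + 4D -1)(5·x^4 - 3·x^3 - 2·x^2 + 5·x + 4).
- 5 x^{4} + 83 x^{3} + 86 x^{2} - 57 x + 8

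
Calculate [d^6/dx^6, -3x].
-18\frac{d^{5}}{dx^{5}}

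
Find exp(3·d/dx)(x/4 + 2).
\frac{x}{4} + \frac{11}{4}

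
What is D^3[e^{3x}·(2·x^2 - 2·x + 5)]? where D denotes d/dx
\left(54 x^{2} + 54 x + 117\right) e^{3 x}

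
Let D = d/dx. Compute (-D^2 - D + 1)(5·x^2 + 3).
5 x^{2} - 10 x - 7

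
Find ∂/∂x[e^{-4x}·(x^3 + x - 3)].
\left(- 4 x^{3} + 3 x^{2} - 4 x + 13\right) e^{- 4 x}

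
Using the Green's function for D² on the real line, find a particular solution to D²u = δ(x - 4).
\frac{|x - 4|}{2}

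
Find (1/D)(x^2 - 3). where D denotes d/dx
\frac{x^{3}}{3} - 3 x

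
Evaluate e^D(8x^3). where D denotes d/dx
8 x^{3} + 24 x^{2} + 24 x + 8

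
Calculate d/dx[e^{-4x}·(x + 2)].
\left(- 4 x - 7\right) e^{- 4 x}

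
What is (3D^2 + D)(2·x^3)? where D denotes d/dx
6 x \left(x + 6\right)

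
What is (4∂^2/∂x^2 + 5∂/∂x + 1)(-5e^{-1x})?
0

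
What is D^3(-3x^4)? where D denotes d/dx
- 72 x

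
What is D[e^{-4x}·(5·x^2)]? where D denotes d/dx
10 x \left(1 - 2 x\right) e^{- 4 x}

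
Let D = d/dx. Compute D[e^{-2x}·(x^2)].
2 x \left(1 - x\right) e^{- 2 x}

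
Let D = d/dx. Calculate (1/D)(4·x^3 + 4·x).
x^{4} + 2 x^{2}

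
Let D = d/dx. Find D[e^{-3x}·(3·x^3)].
9 x^{2} \left(1 - x\right) e^{- 3 x}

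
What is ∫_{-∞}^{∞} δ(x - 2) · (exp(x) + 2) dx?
2 + e^{2}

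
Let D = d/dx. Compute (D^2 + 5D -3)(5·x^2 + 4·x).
- 15 x^{2} + 38 x + 30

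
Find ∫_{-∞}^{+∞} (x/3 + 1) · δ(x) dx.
1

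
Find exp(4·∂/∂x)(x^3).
x^{3} + 12 x^{2} + 48 x + 64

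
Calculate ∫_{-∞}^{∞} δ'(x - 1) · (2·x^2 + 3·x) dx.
-7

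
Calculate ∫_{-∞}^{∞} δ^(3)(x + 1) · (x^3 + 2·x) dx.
-6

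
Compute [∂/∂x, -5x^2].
- 10 x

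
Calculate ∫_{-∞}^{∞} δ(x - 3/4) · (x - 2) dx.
- \frac{5}{4}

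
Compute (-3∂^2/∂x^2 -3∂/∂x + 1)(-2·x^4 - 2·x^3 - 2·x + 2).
- 2 x^{4} + 22 x^{3} + 90 x^{2} + 34 x + 8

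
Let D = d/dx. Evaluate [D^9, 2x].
18D^{8}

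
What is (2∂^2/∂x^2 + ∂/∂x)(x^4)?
4 x^{2} \left(x + 6\right)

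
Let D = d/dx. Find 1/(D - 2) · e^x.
- e^{x}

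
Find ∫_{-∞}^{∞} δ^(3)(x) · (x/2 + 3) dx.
0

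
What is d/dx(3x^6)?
18 x^{5}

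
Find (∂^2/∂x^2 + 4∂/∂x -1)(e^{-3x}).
- 4 e^{- 3 x}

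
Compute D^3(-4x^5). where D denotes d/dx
- 240 x^{2}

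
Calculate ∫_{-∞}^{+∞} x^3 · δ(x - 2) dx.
8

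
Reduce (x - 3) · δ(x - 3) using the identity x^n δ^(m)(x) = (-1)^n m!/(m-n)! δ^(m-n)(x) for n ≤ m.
0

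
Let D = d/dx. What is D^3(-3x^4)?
- 72 x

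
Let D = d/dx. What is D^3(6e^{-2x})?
- 48 e^{- 2 x}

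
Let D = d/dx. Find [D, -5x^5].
- 25 x^{4}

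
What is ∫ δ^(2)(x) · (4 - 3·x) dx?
0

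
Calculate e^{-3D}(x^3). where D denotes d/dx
x^{3} - 9 x^{2} + 27 x - 27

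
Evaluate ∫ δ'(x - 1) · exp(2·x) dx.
- 2 e^{2}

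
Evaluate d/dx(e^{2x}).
2 e^{2 x}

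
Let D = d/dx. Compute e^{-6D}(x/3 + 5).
\frac{x}{3} + 3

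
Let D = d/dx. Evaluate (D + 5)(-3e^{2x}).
- 21 e^{2 x}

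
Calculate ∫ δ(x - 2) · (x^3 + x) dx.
10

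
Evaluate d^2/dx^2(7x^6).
210 x^{4}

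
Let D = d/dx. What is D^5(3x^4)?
0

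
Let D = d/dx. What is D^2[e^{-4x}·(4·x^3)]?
8 x \left(8 x^{2} - 12 x + 3\right) e^{- 4 x}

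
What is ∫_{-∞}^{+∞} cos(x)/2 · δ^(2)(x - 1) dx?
- \frac{\cos{\left(1 \right)}}{2}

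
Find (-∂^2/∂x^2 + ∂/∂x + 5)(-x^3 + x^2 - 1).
- 5 x^{3} + 2 x^{2} + 8 x - 7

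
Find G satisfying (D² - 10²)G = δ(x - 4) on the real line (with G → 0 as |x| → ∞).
-\frac{e^{-10|x - 4|}}{20}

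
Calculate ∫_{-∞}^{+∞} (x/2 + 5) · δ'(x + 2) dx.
- \frac{1}{2}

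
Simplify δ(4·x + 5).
\frac{\delta(x + 5/4)}{4}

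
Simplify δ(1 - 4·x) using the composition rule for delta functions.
\frac{\delta(x - 1/4)}{4}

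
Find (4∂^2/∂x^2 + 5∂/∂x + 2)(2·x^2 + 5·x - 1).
4 x^{2} + 30 x + 39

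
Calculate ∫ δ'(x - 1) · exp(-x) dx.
e^{-1}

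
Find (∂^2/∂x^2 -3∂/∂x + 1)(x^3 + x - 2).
x^{3} - 9 x^{2} + 7 x - 5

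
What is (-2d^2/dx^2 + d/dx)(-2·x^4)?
8 x^{2} \left(6 - x\right)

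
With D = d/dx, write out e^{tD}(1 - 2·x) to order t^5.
- 2 t - 2 x + 1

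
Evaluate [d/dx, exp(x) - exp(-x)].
2 \cosh{\left(x \right)}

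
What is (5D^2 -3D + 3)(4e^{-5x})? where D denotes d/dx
572 e^{- 5 x}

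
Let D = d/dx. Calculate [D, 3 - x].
-1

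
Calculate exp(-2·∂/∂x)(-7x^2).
- 7 x^{2} + 28 x - 28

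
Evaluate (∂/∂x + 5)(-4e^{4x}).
- 36 e^{4 x}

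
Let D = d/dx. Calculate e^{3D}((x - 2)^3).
x^{3} + 3 x^{2} + 3 x + 1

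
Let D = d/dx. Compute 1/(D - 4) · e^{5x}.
e^{5 x}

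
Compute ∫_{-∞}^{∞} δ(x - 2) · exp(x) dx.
e^{2}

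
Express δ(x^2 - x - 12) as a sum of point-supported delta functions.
\frac{\delta(x + 3) + \delta(x - 4)}{7}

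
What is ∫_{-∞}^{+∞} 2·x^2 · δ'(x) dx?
0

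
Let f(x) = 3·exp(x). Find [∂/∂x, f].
3 e^{x}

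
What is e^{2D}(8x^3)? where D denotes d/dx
8 x^{3} + 48 x^{2} + 96 x + 64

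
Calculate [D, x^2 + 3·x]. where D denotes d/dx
2 x + 3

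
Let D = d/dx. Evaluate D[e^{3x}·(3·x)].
\left(9 x + 3\right) e^{3 x}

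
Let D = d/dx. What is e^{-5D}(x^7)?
x^{7} - 35 x^{6} + 525 x^{5} - 4375 x^{4} + 21875 x^{3} - 65625 x^{2} + 109375 x - 78125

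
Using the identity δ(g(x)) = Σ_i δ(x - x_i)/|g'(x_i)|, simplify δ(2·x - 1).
\frac{\delta(x - 1/2)}{2}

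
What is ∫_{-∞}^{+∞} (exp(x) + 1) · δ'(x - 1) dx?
- e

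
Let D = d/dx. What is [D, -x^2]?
- 2 x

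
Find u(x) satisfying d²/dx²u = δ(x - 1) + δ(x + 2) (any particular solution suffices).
\frac{|x - 1|}{2} + \frac{|x + 2|}{2}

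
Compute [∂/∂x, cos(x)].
- \sin{\left(x \right)}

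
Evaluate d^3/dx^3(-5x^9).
- 2520 x^{6}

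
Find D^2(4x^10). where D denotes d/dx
360 x^{8}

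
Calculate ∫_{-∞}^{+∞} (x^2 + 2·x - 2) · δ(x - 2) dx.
6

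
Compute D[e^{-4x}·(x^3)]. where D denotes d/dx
x^{2} \left(3 - 4 x\right) e^{- 4 x}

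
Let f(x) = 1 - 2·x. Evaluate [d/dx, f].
-2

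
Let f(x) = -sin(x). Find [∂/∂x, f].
- \cos{\left(x \right)}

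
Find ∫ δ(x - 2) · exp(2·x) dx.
e^{4}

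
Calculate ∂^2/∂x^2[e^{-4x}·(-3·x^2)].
6 \left(- 8 x^{2} + 8 x - 1\right) e^{- 4 x}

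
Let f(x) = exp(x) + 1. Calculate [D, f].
e^{x}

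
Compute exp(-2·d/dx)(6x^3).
6 x^{3} - 36 x^{2} + 72 x - 48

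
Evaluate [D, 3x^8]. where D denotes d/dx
24 x^{7}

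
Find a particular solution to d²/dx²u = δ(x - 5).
\frac{|x - 5|}{2}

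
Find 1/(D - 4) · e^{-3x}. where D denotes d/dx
- \frac{e^{- 3 x}}{7}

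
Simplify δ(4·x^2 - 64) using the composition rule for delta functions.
\frac{\delta(x - 4) + \delta(x + 4)}{32}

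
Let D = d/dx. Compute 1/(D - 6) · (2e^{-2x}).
- \frac{e^{- 2 x}}{4}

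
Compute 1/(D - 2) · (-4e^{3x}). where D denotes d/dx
- 4 e^{3 x}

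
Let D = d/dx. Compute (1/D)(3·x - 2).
\frac{3 x^{2}}{2} - 2 x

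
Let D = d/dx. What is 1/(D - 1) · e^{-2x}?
- \frac{e^{- 2 x}}{3}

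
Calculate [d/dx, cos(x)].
- \sin{\left(x \right)}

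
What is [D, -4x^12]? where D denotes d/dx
- 48 x^{11}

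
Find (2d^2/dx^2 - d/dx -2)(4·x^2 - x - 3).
- 8 x^{2} - 6 x + 23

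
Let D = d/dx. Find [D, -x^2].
- 2 x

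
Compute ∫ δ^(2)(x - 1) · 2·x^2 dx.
4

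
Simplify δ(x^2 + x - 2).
\frac{\delta(x + 2) + \delta(x - 1)}{3}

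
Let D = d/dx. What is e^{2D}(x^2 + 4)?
x^{2} + 4 x + 8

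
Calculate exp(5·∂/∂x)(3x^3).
3 x^{3} + 45 x^{2} + 225 x + 375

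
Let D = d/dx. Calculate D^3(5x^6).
600 x^{3}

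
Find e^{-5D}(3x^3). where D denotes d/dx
3 x^{3} - 45 x^{2} + 225 x - 375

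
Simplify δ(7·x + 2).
\frac{\delta(x + 2/7)}{7}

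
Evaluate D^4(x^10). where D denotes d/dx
5040 x^{6}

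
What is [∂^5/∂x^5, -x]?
-5\frac{d^{4}}{dx^{4}}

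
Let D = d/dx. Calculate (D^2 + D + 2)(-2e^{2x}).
- 16 e^{2 x}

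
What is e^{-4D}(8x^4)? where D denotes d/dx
8 x^{4} - 128 x^{3} + 768 x^{2} - 2048 x + 2048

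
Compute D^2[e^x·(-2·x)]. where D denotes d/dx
2 \left(- x - 2\right) e^{x}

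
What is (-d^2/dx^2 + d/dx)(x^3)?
3 x \left(x - 2\right)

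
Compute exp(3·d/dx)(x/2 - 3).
\frac{x}{2} - \frac{3}{2}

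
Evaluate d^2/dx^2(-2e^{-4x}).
- 32 e^{- 4 x}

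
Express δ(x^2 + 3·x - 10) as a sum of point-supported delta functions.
\frac{\delta(x + 5) + \delta(x - 2)}{7}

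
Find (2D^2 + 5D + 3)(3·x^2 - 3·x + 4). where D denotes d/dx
9 x^{2} + 21 x + 9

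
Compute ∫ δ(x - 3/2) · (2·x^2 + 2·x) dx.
\frac{15}{2}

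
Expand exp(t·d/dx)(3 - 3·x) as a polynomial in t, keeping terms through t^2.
- 3 t - 3 x + 3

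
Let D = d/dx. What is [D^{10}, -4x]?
-40D^{9}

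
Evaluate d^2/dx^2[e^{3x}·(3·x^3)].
9 x \left(3 x^{2} + 6 x + 2\right) e^{3 x}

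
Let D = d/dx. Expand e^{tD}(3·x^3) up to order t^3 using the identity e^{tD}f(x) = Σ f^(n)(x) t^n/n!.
3 t^{3} + 9 t^{2} x + 9 t x^{2} + 3 x^{3}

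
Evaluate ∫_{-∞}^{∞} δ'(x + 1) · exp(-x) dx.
e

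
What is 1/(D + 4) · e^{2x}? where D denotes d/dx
\frac{e^{2 x}}{6}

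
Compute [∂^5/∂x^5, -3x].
-15\frac{d^{4}}{dx^{4}}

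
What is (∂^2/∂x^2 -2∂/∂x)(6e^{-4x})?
144 e^{- 4 x}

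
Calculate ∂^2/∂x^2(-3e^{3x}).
- 27 e^{3 x}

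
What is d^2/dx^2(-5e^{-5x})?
- 125 e^{- 5 x}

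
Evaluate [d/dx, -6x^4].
- 24 x^{3}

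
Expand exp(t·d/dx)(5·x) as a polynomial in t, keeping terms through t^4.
5 t + 5 x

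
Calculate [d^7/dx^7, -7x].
-49\frac{d^{6}}{dx^{6}}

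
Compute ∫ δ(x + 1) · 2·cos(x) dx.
2 \cos{\left(1 \right)}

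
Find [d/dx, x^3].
3 x^{2}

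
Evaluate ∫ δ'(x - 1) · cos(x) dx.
\sin{\left(1 \right)}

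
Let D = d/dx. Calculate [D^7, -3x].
-21D^{6}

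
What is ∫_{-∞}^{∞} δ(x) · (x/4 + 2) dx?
2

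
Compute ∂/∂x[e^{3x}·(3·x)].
\left(9 x + 3\right) e^{3 x}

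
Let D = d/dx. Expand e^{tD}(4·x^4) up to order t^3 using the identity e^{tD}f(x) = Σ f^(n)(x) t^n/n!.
4 x \left(4 t^{3} + 6 t^{2} x + 4 t x^{2} + x^{3}\right)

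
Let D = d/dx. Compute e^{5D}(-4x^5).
- 4 x^{5} - 100 x^{4} - 1000 x^{3} - 5000 x^{2} - 12500 x - 12500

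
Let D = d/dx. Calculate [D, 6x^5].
30 x^{4}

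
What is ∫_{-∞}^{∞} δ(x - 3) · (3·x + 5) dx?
14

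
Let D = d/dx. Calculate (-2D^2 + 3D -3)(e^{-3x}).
- 30 e^{- 3 x}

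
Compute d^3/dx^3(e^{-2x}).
- 8 e^{- 2 x}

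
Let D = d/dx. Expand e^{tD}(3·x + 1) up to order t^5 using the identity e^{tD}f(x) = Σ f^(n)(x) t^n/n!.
3 t + 3 x + 1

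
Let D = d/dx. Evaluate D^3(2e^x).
2 e^{x}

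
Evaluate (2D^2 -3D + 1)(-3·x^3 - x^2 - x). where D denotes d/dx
- 3 x^{3} + 26 x^{2} - 31 x - 1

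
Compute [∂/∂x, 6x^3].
18 x^{2}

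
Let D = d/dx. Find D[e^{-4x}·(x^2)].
2 x \left(1 - 2 x\right) e^{- 4 x}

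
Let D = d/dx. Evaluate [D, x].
1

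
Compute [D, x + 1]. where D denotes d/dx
1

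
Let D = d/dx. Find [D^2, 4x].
8D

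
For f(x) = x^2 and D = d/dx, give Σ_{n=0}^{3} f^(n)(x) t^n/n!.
t^{2} + 2 t x + x^{2}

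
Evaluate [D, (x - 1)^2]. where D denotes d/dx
2 x - 2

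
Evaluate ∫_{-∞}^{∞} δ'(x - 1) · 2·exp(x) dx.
- 2 e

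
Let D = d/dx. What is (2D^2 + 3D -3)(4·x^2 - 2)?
- 12 x^{2} + 24 x + 22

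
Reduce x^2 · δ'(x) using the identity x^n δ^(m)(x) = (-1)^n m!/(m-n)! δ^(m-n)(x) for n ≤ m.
0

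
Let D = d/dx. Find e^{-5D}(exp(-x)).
e^{5 - x}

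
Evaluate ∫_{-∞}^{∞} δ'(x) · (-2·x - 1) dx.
2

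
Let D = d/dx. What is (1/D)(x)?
\frac{x^{2}}{2}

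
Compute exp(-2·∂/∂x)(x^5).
x^{5} - 10 x^{4} + 40 x^{3} - 80 x^{2} + 80 x - 32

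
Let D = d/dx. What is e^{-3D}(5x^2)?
5 x^{2} - 30 x + 45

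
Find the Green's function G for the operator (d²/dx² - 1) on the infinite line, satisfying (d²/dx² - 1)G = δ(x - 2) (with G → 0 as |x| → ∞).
-\frac{e^{-|x - 2|}}{2}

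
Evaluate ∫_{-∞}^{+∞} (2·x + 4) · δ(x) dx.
4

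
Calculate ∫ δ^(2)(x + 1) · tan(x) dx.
- 2 \tan^{3}{\left(1 \right)} - 2 \tan{\left(1 \right)}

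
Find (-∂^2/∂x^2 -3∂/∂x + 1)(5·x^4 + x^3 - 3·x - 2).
5 x^{4} - 59 x^{3} - 69 x^{2} - 9 x + 7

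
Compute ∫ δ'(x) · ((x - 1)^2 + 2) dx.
2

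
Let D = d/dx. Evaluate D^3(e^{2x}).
8 e^{2 x}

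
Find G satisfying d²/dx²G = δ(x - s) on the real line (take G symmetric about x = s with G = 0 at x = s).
\frac{|x - s|}{2}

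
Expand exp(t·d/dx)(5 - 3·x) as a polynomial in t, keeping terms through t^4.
- 3 t - 3 x + 5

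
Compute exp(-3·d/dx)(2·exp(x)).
2 e^{x - 3}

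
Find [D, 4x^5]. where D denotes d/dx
20 x^{4}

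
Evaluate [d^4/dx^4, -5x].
-20\frac{d^{3}}{dx^{3}}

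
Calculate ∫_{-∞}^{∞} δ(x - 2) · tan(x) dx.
\tan{\left(2 \right)}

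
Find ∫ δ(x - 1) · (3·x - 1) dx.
2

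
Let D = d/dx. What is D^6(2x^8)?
40320 x^{2}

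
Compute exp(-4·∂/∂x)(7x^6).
7 x^{6} - 168 x^{5} + 1680 x^{4} - 8960 x^{3} + 26880 x^{2} - 43008 x + 28672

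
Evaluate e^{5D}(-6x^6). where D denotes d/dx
- 6 x^{6} - 180 x^{5} - 2250 x^{4} - 15000 x^{3} - 56250 x^{2} - 112500 x - 93750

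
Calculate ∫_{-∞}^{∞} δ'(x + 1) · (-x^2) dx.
-2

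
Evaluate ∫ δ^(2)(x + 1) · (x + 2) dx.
0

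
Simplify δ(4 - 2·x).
\frac{\delta(x - 2)}{2}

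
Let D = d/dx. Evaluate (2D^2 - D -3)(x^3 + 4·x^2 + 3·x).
- 3 x^{3} - 15 x^{2} - 5 x + 13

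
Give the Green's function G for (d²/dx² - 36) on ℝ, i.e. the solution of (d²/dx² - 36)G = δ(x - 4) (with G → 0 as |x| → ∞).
-\frac{e^{-6|x - 4|}}{12}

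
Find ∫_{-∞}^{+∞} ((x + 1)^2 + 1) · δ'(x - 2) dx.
-6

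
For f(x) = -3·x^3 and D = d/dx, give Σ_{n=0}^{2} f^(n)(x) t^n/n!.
3 x \left(- 3 t^{2} - 3 t x - x^{2}\right)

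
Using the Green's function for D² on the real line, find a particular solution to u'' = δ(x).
\frac{|x|}{2}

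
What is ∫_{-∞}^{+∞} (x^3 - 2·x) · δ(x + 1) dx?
1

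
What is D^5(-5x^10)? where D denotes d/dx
- 151200 x^{5}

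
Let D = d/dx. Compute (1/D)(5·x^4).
x^{5}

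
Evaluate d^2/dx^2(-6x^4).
- 72 x^{2}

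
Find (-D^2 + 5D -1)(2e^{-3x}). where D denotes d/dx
- 50 e^{- 3 x}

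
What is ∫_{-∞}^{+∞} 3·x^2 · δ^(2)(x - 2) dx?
6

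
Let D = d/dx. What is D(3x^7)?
21 x^{6}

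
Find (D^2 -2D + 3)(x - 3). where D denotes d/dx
3 x - 11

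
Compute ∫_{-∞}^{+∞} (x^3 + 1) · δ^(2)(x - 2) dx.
12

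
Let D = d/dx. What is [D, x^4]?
4 x^{3}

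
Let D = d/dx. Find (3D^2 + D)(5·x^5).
25 x^{3} \left(x + 12\right)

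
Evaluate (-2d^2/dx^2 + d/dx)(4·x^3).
12 x \left(x - 4\right)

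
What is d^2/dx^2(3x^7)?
126 x^{5}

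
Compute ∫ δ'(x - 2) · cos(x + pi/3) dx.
\sin{\left(\frac{\pi}{3} + 2 \right)}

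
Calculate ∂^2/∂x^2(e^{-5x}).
25 e^{- 5 x}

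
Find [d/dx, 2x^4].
8 x^{3}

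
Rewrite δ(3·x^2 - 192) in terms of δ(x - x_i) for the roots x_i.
\frac{\delta(x - 8) + \delta(x + 8)}{48}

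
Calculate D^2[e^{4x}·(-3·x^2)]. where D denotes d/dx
\left(- 48 x^{2} - 48 x - 6\right) e^{4 x}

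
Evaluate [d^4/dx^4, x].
4\frac{d^{3}}{dx^{3}}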